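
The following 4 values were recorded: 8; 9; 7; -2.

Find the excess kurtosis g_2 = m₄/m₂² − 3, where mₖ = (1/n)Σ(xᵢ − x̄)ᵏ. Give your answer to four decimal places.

-0.7344

x̄ = 5.5000
Σ(xᵢ − x̄)² = 77.0000 ⇒ m₂ = 19.25000
Σ(xᵢ − x̄)⁴ = 3358.2500 ⇒ m₄ = 839.56250
m₂² = 370.56250
g_2 = m₄/m₂² − 3 = 2.26564 − 3 ≈ -0.7344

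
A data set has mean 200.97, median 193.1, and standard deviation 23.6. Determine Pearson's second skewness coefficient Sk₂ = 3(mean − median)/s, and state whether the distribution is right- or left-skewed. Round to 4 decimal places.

1.0004, right-skewed

Sk₂ = 3(200.97 − 193.1) / 23.6 = 3 × 7.8700 / 23.6
    = 23.6100 / 23.6 ≈ 1.0004
Sk₂ > 0 ⇒ mean > median ⇒ right-skewed (positive skew).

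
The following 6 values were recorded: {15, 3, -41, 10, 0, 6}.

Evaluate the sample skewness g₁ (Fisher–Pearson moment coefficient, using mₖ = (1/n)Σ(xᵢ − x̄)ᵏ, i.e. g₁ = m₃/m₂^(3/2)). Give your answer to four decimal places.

-1.5160

x̄ = (15 + 3 - 41 + 10 + 0 + 6) / 6 = -1.1667
deviations (xᵢ − x̄): 16.1667, 4.1667, -39.8333, 11.1667, 1.1667, 7.1667
Σ(xᵢ − x̄)² = 2042.8333 ⇒ m₂ = 2042.8333/6 = 340.47222
Σ(xᵢ − x̄)³ = -57143.5556 ⇒ m₃ = -57143.5556/6 = -9523.92593
m₂^(3/2) = 340.47222^(1.5) = 6282.35579
g₁ = m₃ / m₂^(3/2) = -9523.92593 / 6282.35579 ≈ -1.5160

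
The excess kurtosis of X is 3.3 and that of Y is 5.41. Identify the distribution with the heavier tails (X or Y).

Higher excess kurtosis ⇒ heavier tails relative to the normal distribution.
3.3 vs 5.41: the larger is 5.41, so Y has heavier tails.

Y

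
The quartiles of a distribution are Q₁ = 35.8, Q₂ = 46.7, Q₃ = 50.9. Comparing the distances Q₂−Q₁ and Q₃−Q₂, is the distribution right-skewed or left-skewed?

left-skewed

Q₂ − Q₁ = 10.9;  Q₃ − Q₂ = 4.2
Q₂ − Q₁ > Q₃ − Q₂ ⇒ the lower half is more spread out ⇒ left-skewed.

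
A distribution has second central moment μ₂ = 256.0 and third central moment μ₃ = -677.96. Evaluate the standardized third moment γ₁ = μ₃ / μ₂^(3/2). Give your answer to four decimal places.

-0.1655

σ = √μ₂ = √256.0 = 16.00000
σ³ = μ₂^(3/2) = 4096.00000
γ₁ = μ₃/σ³ = -677.96 / 4096.00000 ≈ -0.1655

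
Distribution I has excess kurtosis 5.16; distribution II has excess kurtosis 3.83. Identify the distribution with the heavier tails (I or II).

I

Higher excess kurtosis ⇒ heavier tails relative to the normal distribution.
5.16 vs 3.83: the larger is 5.16, so I has heavier tails.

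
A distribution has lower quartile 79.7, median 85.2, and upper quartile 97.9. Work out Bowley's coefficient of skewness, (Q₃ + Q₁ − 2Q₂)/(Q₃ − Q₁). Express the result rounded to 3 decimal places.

numerator: Q₃ + Q₁ − 2Q₂ = 97.9 + 79.7 − 2×85.2 = 7.2000
denominator: Q₃ − Q₁ = 97.9 − 79.7 = 18.2000
Bowley skewness = 7.2000 / 18.2000 ≈ 0.396

0.396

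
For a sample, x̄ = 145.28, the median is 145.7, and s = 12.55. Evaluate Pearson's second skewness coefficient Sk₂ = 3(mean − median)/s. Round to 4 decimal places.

Sk₂ = 3(145.28 − 145.7) / 12.55 = 3 × -0.4200 / 12.55
    = -1.2600 / 12.55 ≈ -0.1004

-0.1004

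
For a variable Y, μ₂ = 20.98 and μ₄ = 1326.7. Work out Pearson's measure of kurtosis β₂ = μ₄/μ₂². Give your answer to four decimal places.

μ₂² = 20.98² = 440.16040
μ₄/μ₂² = 1326.7 / 440.16040 = 3.01413
β₂ ≈ 3.0141

3.0141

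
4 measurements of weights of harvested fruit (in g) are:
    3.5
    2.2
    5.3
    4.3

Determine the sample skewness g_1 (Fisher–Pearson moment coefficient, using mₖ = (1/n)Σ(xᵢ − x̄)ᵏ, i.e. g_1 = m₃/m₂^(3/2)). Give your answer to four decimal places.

-0.1728

x̄ = (3.5 + 2.2 + 5.3 + 4.3) / 4 = 3.8250
deviations (xᵢ − x̄): -0.3250, -1.6250, 1.4750, 0.4750
Σ(xᵢ − x̄)² = 5.1475 ⇒ m₂ = 5.1475/4 = 1.28687
Σ(xᵢ − x̄)³ = -1.0091 ⇒ m₃ = -1.0091/4 = -0.25228
m₂^(3/2) = 1.28687^(1.5) = 1.45984
g_1 = m₃ / m₂^(3/2) = -0.25228 / 1.45984 ≈ -0.1728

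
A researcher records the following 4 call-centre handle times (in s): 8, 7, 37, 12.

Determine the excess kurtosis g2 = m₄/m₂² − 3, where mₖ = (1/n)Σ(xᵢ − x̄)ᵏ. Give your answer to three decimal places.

x̄ = 16.0000
Σ(xᵢ − x̄)² = 602.0000 ⇒ m₂ = 150.50000
Σ(xᵢ − x̄)⁴ = 205394.0000 ⇒ m₄ = 51348.50000
m₂² = 22650.25000
g2 = m₄/m₂² − 3 = 2.26702 − 3 ≈ -0.733

-0.733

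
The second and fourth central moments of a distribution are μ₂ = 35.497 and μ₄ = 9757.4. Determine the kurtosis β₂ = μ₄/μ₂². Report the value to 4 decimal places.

7.7437

μ₂² = 35.497² = 1260.03701
μ₄/μ₂² = 9757.4 / 1260.03701 = 7.74374
β₂ ≈ 7.7437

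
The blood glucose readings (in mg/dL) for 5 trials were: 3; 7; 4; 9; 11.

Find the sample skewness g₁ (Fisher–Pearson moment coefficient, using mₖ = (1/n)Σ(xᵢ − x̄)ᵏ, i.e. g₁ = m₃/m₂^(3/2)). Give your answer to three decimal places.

x̄ = (3 + 7 + 4 + 9 + 11) / 5 = 6.8000
deviations (xᵢ − x̄): -3.8000, 0.2000, -2.8000, 2.2000, 4.2000
Σ(xᵢ − x̄)² = 44.8000 ⇒ m₂ = 44.8000/5 = 8.96000
Σ(xᵢ − x̄)³ = 7.9200 ⇒ m₃ = 7.9200/5 = 1.58400
m₂^(3/2) = 8.96000^(1.5) = 26.82020
g₁ = m₃ / m₂^(3/2) = 1.58400 / 26.82020 ≈ 0.059

0.059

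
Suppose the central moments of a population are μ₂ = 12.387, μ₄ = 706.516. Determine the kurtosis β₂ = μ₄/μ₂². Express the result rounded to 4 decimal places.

μ₂² = 12.387² = 153.43777
μ₄/μ₂² = 706.516 / 153.43777 = 4.60458
β₂ ≈ 4.6046

4.6046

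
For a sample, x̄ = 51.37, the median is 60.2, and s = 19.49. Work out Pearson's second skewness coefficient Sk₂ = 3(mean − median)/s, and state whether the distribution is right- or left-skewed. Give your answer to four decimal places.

Sk₂ = 3(51.37 − 60.2) / 19.49 = 3 × -8.8300 / 19.49
    = -26.4900 / 19.49 ≈ -1.3592
Sk₂ < 0 ⇒ mean < median ⇒ left-skewed (negative skew).

-1.3592, left-skewed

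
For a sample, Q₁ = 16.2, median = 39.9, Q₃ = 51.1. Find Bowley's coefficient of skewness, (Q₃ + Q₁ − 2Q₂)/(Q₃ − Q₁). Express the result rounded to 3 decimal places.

numerator: Q₃ + Q₁ − 2Q₂ = 51.1 + 16.2 − 2×39.9 = -12.5000
denominator: Q₃ − Q₁ = 51.1 − 16.2 = 34.9000
Bowley skewness = -12.5000 / 34.9000 ≈ -0.358

-0.358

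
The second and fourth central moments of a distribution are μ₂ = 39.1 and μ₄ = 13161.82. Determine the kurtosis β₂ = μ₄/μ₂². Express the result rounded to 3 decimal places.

μ₂² = 39.1² = 1528.81000
μ₄/μ₂² = 13161.82 / 1528.81000 = 8.60919
β₂ ≈ 8.609

8.609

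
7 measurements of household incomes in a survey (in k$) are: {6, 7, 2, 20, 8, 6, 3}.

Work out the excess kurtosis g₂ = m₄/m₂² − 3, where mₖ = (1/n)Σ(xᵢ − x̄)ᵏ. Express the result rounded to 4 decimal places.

x̄ = 7.4286
Σ(xᵢ − x̄)² = 211.7143 ⇒ m₂ = 30.24490
Σ(xᵢ − x̄)⁴ = 26238.4548 ⇒ m₄ = 3748.35069
m₂² = 914.75385
g₂ = m₄/m₂² − 3 = 4.09766 − 3 ≈ 1.0977

1.0977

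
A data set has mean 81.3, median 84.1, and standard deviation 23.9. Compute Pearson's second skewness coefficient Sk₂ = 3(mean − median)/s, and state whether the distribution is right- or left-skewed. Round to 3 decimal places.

-0.351, left-skewed

Sk₂ = 3(81.3 − 84.1) / 23.9 = 3 × -2.8000 / 23.9
    = -8.4000 / 23.9 ≈ -0.351
Sk₂ < 0 ⇒ mean < median ⇒ left-skewed (negative skew).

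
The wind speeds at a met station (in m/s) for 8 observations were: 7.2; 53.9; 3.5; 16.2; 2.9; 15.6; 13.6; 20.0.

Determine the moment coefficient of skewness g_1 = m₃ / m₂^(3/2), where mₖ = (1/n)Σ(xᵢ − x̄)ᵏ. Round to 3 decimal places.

x̄ = (7.2 + 53.9 + 3.5 + 16.2 + 2.9 + 15.6 + 13.6 + 20.0) / 8 = 16.6125
deviations (xᵢ − x̄): -9.4125, 37.2875, -13.1125, -0.4125, -13.7125, -1.0125, -3.0125, 3.3875
Σ(xᵢ − x̄)² = 1860.6687 ⇒ m₂ = 1860.6687/8 = 232.58359
Σ(xᵢ − x̄)³ = 46186.5539 ⇒ m₃ = 46186.5539/8 = 5773.31924
m₂^(3/2) = 232.58359^(1.5) = 3547.06066
g_1 = m₃ / m₂^(3/2) = 5773.31924 / 3547.06066 ≈ 1.628

1.628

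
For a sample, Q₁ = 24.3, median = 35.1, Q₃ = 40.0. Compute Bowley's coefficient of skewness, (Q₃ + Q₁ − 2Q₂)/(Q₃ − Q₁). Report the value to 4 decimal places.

numerator: Q₃ + Q₁ − 2Q₂ = 40.0 + 24.3 − 2×35.1 = -5.9000
denominator: Q₃ − Q₁ = 40.0 − 24.3 = 15.7000
Bowley skewness = -5.9000 / 15.7000 ≈ -0.3758

-0.3758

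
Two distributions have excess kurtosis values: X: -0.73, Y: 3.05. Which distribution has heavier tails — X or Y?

Higher excess kurtosis ⇒ heavier tails relative to the normal distribution.
-0.73 vs 3.05: the larger is 3.05, so Y has heavier tails. (Y is leptokurtic — heavier-than-normal tails; the other is platykurtic.)

Y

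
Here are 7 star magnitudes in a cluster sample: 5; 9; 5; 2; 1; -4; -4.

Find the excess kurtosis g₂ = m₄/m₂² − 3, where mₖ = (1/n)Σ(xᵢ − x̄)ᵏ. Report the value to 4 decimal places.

x̄ = 2.0000
Σ(xᵢ − x̄)² = 140.0000 ⇒ m₂ = 20.00000
Σ(xᵢ − x̄)⁴ = 5156.0000 ⇒ m₄ = 736.57143
m₂² = 400.00000
g₂ = m₄/m₂² − 3 = 1.84143 − 3 ≈ -1.1586

-1.1586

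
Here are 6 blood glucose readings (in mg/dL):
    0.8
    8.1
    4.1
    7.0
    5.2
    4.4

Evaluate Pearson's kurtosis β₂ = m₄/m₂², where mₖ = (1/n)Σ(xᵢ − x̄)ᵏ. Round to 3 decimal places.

2.346

x̄ = 4.9333
Σ(xᵢ − x̄)² = 32.4333 ⇒ m₂ = 5.40556
Σ(xᵢ − x̄)⁴ = 411.2452 ⇒ m₄ = 68.54086
m₂² = 29.22003
β₂ = m₄/m₂² = 68.54086 / 29.22003 ≈ 2.346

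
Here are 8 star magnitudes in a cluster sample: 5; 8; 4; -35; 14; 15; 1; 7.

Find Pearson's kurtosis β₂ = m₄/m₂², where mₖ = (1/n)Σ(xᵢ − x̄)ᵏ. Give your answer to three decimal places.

x̄ = 2.3750
Σ(xᵢ − x̄)² = 1755.8750 ⇒ m₂ = 219.48438
Σ(xᵢ − x̄)⁴ = 1996488.4941 ⇒ m₄ = 249561.06177
m₂² = 48173.39087
β₂ = m₄/m₂² = 249561.06177 / 48173.39087 ≈ 5.180

5.180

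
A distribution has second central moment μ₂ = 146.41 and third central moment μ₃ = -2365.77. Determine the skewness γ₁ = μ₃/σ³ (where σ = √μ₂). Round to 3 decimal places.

-1.335

σ = √μ₂ = √146.41 = 12.10000
σ³ = μ₂^(3/2) = 1771.56100
γ₁ = μ₃/σ³ = -2365.77 / 1771.56100 ≈ -1.335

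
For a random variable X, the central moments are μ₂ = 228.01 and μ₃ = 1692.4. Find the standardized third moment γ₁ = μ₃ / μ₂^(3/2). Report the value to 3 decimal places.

σ = √μ₂ = √228.01 = 15.10000
σ³ = μ₂^(3/2) = 3442.95100
γ₁ = μ₃/σ³ = 1692.4 / 3442.95100 ≈ 0.492

0.492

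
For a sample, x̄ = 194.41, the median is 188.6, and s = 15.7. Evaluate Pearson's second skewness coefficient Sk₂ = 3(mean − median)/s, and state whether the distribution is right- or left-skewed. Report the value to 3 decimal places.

Sk₂ = 3(194.41 − 188.6) / 15.7 = 3 × 5.8100 / 15.7
    = 17.4300 / 15.7 ≈ 1.110
Sk₂ > 0 ⇒ mean > median ⇒ right-skewed (positive skew).

1.110, right-skewed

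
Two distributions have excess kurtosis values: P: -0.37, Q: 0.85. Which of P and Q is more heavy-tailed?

Higher excess kurtosis ⇒ heavier tails relative to the normal distribution.
-0.37 vs 0.85: the larger is 0.85, so Q has heavier tails. (Q is leptokurtic — heavier-than-normal tails; the other is platykurtic.)

Q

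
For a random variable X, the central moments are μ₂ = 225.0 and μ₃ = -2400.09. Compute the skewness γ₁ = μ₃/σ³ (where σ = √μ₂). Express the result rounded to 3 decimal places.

σ = √μ₂ = √225.0 = 15.00000
σ³ = μ₂^(3/2) = 3375.00000
γ₁ = μ₃/σ³ = -2400.09 / 3375.00000 ≈ -0.711

-0.711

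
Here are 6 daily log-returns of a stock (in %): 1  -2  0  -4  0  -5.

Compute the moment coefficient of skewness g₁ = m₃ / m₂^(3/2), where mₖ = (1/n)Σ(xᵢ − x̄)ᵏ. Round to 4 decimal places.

x̄ = (1 - 2 + 0 - 4 + 0 - 5) / 6 = -1.6667
deviations (xᵢ − x̄): 2.6667, -0.3333, 1.6667, -2.3333, 1.6667, -3.3333
Σ(xᵢ − x̄)² = 29.3333 ⇒ m₂ = 29.3333/6 = 4.88889
Σ(xᵢ − x̄)³ = -21.5556 ⇒ m₃ = -21.5556/6 = -3.59259
m₂^(3/2) = 4.88889^(1.5) = 10.80974
g₁ = m₃ / m₂^(3/2) = -3.59259 / 10.80974 ≈ -0.3323

-0.3323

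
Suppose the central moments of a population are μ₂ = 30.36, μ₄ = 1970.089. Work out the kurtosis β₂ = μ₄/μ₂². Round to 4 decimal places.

2.1374

μ₂² = 30.36² = 921.72960
μ₄/μ₂² = 1970.089 / 921.72960 = 2.13738
β₂ ≈ 2.1374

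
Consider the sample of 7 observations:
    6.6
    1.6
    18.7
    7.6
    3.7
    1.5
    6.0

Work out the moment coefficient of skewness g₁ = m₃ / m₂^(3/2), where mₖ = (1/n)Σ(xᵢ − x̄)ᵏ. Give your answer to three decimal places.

x̄ = (6.6 + 1.6 + 18.7 + 7.6 + 3.7 + 1.5 + 6.0) / 7 = 6.5286
deviations (xᵢ − x̄): 0.0714, -4.9286, 12.1714, 1.0714, -2.8286, -5.0286, -0.5286
Σ(xᵢ − x̄)² = 207.1543 ⇒ m₂ = 207.1543/7 = 29.59347
Σ(xᵢ − x̄)³ = 1534.6978 ⇒ m₃ = 1534.6978/7 = 219.24254
m₂^(3/2) = 29.59347^(1.5) = 160.98812
g₁ = m₃ / m₂^(3/2) = 219.24254 / 160.98812 ≈ 1.362

1.362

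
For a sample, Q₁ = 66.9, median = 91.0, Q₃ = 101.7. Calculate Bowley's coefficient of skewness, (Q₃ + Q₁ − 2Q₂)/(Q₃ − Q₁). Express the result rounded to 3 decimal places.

-0.385

numerator: Q₃ + Q₁ − 2Q₂ = 101.7 + 66.9 − 2×91.0 = -13.4000
denominator: Q₃ − Q₁ = 101.7 − 66.9 = 34.8000
Bowley skewness = -13.4000 / 34.8000 ≈ -0.385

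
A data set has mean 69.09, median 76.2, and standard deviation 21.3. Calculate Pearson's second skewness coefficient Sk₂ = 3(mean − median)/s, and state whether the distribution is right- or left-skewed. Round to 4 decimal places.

Sk₂ = 3(69.09 − 76.2) / 21.3 = 3 × -7.1100 / 21.3
    = -21.3300 / 21.3 ≈ -1.0014
Sk₂ < 0 ⇒ mean < median ⇒ left-skewed (negative skew).

-1.0014, left-skewed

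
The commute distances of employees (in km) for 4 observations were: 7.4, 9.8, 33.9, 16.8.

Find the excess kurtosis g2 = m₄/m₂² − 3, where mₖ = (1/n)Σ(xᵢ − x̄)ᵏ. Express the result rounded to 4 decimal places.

x̄ = 16.9750
Σ(xᵢ − x̄)² = 429.6475 ⇒ m₂ = 107.41187
Σ(xᵢ − x̄)⁴ = 93112.4178 ⇒ m₄ = 23278.10445
m₂² = 11537.31089
g2 = m₄/m₂² − 3 = 2.01764 − 3 ≈ -0.9824

-0.9824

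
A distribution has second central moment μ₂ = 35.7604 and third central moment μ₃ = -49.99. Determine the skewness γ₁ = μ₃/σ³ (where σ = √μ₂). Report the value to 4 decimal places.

-0.2338

σ = √μ₂ = √35.7604 = 5.98000
σ³ = μ₂^(3/2) = 213.84719
γ₁ = μ₃/σ³ = -49.99 / 213.84719 ≈ -0.2338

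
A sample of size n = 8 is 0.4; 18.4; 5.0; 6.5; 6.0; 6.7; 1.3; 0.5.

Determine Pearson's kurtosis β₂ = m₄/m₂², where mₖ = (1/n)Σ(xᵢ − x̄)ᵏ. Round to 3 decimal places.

4.041

x̄ = 5.6000
Σ(xᵢ − x̄)² = 237.9200 ⇒ m₂ = 29.74000
Σ(xᵢ − x̄)⁴ = 28595.3828 ⇒ m₄ = 3574.42285
m₂² = 884.46760
β₂ = m₄/m₂² = 3574.42285 / 884.46760 ≈ 4.041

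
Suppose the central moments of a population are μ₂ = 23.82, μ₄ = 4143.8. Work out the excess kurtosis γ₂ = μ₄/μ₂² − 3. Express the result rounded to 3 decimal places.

4.303

μ₂² = 23.82² = 567.39240
μ₄/μ₂² = 4143.8 / 567.39240 = 7.30323
γ₂ = 7.30323 − 3 ≈ 4.303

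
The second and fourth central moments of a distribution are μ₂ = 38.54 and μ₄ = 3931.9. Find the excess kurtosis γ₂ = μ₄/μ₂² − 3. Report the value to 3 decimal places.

-0.353

μ₂² = 38.54² = 1485.33160
μ₄/μ₂² = 3931.9 / 1485.33160 = 2.64715
γ₂ = 2.64715 − 3 ≈ -0.353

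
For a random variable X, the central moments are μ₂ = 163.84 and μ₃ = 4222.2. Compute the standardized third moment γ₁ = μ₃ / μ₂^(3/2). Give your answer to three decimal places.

σ = √μ₂ = √163.84 = 12.80000
σ³ = μ₂^(3/2) = 2097.15200
γ₁ = μ₃/σ³ = 4222.2 / 2097.15200 ≈ 2.013

2.013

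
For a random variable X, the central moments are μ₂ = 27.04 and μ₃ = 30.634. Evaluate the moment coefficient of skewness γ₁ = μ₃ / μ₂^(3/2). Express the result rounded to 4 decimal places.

0.2179

σ = √μ₂ = √27.04 = 5.20000
σ³ = μ₂^(3/2) = 140.60800
γ₁ = μ₃/σ³ = 30.634 / 140.60800 ≈ 0.2179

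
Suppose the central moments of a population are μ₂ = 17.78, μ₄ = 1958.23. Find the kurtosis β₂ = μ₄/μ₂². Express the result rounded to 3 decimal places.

μ₂² = 17.78² = 316.12840
μ₄/μ₂² = 1958.23 / 316.12840 = 6.19441
β₂ ≈ 6.194

6.194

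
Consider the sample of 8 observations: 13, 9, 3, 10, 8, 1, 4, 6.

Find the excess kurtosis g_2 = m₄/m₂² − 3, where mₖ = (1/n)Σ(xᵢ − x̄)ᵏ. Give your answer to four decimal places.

x̄ = 6.7500
Σ(xᵢ − x̄)² = 111.5000 ⇒ m₂ = 13.93750
Σ(xᵢ − x̄)⁴ = 3013.9063 ⇒ m₄ = 376.73828
m₂² = 194.25391
g_2 = m₄/m₂² − 3 = 1.93941 − 3 ≈ -1.0606

-1.0606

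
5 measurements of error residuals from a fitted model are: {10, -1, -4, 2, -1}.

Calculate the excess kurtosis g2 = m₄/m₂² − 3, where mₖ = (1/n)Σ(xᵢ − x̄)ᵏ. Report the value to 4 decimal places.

x̄ = 1.2000
Σ(xᵢ − x̄)² = 114.8000 ⇒ m₂ = 22.96000
Σ(xᵢ − x̄)⁴ = 6775.3760 ⇒ m₄ = 1355.07520
m₂² = 527.16160
g2 = m₄/m₂² − 3 = 2.57051 − 3 ≈ -0.4295

-0.4295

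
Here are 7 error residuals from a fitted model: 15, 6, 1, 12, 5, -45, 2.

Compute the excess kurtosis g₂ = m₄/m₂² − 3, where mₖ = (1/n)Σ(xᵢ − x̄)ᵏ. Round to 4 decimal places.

x̄ = -0.5714
Σ(xᵢ − x̄)² = 2457.7143 ⇒ m₂ = 351.10204
Σ(xᵢ − x̄)⁴ = 3982919.6385 ⇒ m₄ = 568988.51978
m₂² = 123272.64307
g₂ = m₄/m₂² − 3 = 4.61569 − 3 ≈ 1.6157

1.6157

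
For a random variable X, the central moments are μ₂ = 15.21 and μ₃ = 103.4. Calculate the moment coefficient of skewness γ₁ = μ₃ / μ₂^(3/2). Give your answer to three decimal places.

σ = √μ₂ = √15.21 = 3.90000
σ³ = μ₂^(3/2) = 59.31900
γ₁ = μ₃/σ³ = 103.4 / 59.31900 ≈ 1.743

1.743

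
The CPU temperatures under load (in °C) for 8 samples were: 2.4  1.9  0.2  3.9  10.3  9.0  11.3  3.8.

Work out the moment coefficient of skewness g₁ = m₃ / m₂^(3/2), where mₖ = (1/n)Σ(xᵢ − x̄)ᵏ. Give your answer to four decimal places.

0.3456

x̄ = (2.4 + 1.9 + 0.2 + 3.9 + 10.3 + 9.0 + 11.3 + 3.8) / 8 = 5.3500
deviations (xᵢ − x̄): -2.9500, -3.4500, -5.1500, -1.4500, 4.9500, 3.6500, 5.9500, -1.5500
Σ(xᵢ − x̄)² = 124.8600 ⇒ m₂ = 124.8600/8 = 15.60750
Σ(xᵢ − x̄)³ = 170.4600 ⇒ m₃ = 170.4600/8 = 21.30750
m₂^(3/2) = 15.60750^(1.5) = 61.65950
g₁ = m₃ / m₂^(3/2) = 21.30750 / 61.65950 ≈ 0.3456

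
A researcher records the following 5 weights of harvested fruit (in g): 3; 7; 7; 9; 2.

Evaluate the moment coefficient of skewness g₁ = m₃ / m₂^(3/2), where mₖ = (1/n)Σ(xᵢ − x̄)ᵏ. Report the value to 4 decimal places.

x̄ = (3 + 7 + 7 + 9 + 2) / 5 = 5.6000
deviations (xᵢ − x̄): -2.6000, 1.4000, 1.4000, 3.4000, -3.6000
Σ(xᵢ − x̄)² = 35.2000 ⇒ m₂ = 35.2000/5 = 7.04000
Σ(xᵢ − x̄)³ = -19.4400 ⇒ m₃ = -19.4400/5 = -3.88800
m₂^(3/2) = 7.04000^(1.5) = 18.67923
g₁ = m₃ / m₂^(3/2) = -3.88800 / 18.67923 ≈ -0.2081

-0.2081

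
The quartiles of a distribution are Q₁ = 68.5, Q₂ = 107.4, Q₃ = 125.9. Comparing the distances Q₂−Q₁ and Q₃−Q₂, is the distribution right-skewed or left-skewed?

Q₂ − Q₁ = 38.9;  Q₃ − Q₂ = 18.5
Q₂ − Q₁ > Q₃ − Q₂ ⇒ the lower half is more spread out ⇒ left-skewed.

left-skewed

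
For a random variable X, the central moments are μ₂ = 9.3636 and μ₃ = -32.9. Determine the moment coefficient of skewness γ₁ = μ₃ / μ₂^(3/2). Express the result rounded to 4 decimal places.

-1.1482

σ = √μ₂ = √9.3636 = 3.06000
σ³ = μ₂^(3/2) = 28.65262
γ₁ = μ₃/σ³ = -32.9 / 28.65262 ≈ -1.1482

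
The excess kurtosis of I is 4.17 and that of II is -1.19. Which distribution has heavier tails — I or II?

Higher excess kurtosis ⇒ heavier tails relative to the normal distribution.
4.17 vs -1.19: the larger is 4.17, so I has heavier tails. (I is leptokurtic — heavier-than-normal tails; the other is platykurtic.)

I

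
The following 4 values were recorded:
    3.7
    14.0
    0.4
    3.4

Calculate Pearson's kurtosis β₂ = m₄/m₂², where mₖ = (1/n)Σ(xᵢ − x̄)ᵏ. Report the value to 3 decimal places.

x̄ = 5.3750
Σ(xᵢ − x̄)² = 105.8475 ⇒ m₂ = 26.46188
Σ(xᵢ − x̄)⁴ = 6169.6449 ⇒ m₄ = 1542.41123
m₂² = 700.23083
β₂ = m₄/m₂² = 1542.41123 / 700.23083 ≈ 2.203

2.203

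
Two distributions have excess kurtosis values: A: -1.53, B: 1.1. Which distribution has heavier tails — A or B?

B

Higher excess kurtosis ⇒ heavier tails relative to the normal distribution.
-1.53 vs 1.1: the larger is 1.1, so B has heavier tails. (B is leptokurtic — heavier-than-normal tails; the other is platykurtic.)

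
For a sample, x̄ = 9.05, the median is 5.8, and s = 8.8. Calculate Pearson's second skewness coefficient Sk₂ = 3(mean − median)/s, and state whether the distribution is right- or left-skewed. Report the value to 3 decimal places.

Sk₂ = 3(9.05 − 5.8) / 8.8 = 3 × 3.2500 / 8.8
    = 9.7500 / 8.8 ≈ 1.108
Sk₂ > 0 ⇒ mean > median ⇒ right-skewed (positive skew).

1.108, right-skewed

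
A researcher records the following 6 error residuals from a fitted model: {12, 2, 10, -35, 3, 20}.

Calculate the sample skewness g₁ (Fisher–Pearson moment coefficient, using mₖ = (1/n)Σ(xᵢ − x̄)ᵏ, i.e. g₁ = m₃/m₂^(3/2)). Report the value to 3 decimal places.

x̄ = (12 + 2 + 10 - 35 + 3 + 20) / 6 = 2.0000
deviations (xᵢ − x̄): 10.0000, 0.0000, 8.0000, -37.0000, 1.0000, 18.0000
Σ(xᵢ − x̄)² = 1858.0000 ⇒ m₂ = 1858.0000/6 = 309.66667
Σ(xᵢ − x̄)³ = -43308.0000 ⇒ m₃ = -43308.0000/6 = -7218.00000
m₂^(3/2) = 309.66667^(1.5) = 5449.31219
g₁ = m₃ / m₂^(3/2) = -7218.00000 / 5449.31219 ≈ -1.325

-1.325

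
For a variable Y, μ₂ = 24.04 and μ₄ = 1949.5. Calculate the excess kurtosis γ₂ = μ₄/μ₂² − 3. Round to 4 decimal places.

0.3733

μ₂² = 24.04² = 577.92160
μ₄/μ₂² = 1949.5 / 577.92160 = 3.37329
γ₂ = 3.37329 − 3 ≈ 0.3733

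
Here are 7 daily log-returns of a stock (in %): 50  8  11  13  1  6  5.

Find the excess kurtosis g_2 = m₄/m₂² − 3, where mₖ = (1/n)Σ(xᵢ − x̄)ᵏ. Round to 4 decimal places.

1.6628

x̄ = 13.4286
Σ(xᵢ − x̄)² = 1653.7143 ⇒ m₂ = 236.24490
Σ(xᵢ − x̄)⁴ = 1821680.4548 ⇒ m₄ = 260240.06497
m₂² = 55811.65181
g_2 = m₄/m₂² − 3 = 4.66283 − 3 ≈ 1.6628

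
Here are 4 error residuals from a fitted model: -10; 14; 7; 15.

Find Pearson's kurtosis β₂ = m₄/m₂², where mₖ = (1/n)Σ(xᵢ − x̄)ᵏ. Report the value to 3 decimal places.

2.052

x̄ = 6.5000
Σ(xᵢ − x̄)² = 401.0000 ⇒ m₂ = 100.25000
Σ(xᵢ − x̄)⁴ = 82504.2500 ⇒ m₄ = 20626.06250
m₂² = 10050.06250
β₂ = m₄/m₂² = 20626.06250 / 10050.06250 ≈ 2.052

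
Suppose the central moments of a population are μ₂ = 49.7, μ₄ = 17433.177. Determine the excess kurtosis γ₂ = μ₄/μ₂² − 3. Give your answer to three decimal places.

4.058

μ₂² = 49.7² = 2470.09000
μ₄/μ₂² = 17433.177 / 2470.09000 = 7.05771
γ₂ = 7.05771 − 3 ≈ 4.058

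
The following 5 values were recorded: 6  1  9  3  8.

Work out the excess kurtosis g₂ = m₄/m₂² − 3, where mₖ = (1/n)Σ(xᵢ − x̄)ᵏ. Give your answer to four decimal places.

-1.4783

x̄ = 5.4000
Σ(xᵢ − x̄)² = 45.2000 ⇒ m₂ = 9.04000
Σ(xᵢ − x̄)⁴ = 621.7760 ⇒ m₄ = 124.35520
m₂² = 81.72160
g₂ = m₄/m₂² − 3 = 1.52169 − 3 ≈ -1.4783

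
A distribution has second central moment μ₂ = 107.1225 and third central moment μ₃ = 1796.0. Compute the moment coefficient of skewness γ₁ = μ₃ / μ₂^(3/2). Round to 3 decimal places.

σ = √μ₂ = √107.1225 = 10.35000
σ³ = μ₂^(3/2) = 1108.71788
γ₁ = μ₃/σ³ = 1796.0 / 1108.71788 ≈ 1.620

1.620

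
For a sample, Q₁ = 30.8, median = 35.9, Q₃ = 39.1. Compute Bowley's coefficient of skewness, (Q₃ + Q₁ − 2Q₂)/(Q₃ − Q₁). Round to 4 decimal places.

-0.2289

numerator: Q₃ + Q₁ − 2Q₂ = 39.1 + 30.8 − 2×35.9 = -1.9000
denominator: Q₃ − Q₁ = 39.1 − 30.8 = 8.3000
Bowley skewness = -1.9000 / 8.3000 ≈ -0.2289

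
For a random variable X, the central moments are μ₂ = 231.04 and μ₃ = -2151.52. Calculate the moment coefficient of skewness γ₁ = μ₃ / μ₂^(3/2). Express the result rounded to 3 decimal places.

-0.613

σ = √μ₂ = √231.04 = 15.20000
σ³ = μ₂^(3/2) = 3511.80800
γ₁ = μ₃/σ³ = -2151.52 / 3511.80800 ≈ -0.613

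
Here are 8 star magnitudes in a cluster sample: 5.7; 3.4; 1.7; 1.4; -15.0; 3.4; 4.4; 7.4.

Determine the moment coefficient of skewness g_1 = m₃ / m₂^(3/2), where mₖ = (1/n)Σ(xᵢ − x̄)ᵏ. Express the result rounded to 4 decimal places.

-1.9034

x̄ = (5.7 + 3.4 + 1.7 + 1.4 - 15.0 + 3.4 + 4.4 + 7.4) / 8 = 1.5500
deviations (xᵢ − x̄): 4.1500, 1.8500, 0.1500, -0.1500, -16.5500, 1.8500, 2.8500, 5.8500
Σ(xᵢ − x̄)² = 340.3600 ⇒ m₂ = 340.3600/8 = 42.54500
Σ(xᵢ − x̄)³ = -4225.5990 ⇒ m₃ = -4225.5990/8 = -528.19988
m₂^(3/2) = 42.54500^(1.5) = 277.50626
g_1 = m₃ / m₂^(3/2) = -528.19988 / 277.50626 ≈ -1.9034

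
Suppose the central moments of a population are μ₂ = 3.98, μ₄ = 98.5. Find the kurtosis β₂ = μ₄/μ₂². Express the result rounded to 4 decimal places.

6.2183

μ₂² = 3.98² = 15.84040
μ₄/μ₂² = 98.5 / 15.84040 = 6.21828
β₂ ≈ 6.2183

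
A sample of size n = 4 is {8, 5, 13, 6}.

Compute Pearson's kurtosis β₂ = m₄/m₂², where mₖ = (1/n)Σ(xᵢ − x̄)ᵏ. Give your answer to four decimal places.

2.0000

x̄ = 8.0000
Σ(xᵢ − x̄)² = 38.0000 ⇒ m₂ = 9.50000
Σ(xᵢ − x̄)⁴ = 722.0000 ⇒ m₄ = 180.50000
m₂² = 90.25000
β₂ = m₄/m₂² = 180.50000 / 90.25000 ≈ 2.0000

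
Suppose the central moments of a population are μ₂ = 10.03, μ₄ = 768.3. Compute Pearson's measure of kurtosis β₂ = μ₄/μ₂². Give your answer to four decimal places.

μ₂² = 10.03² = 100.60090
μ₄/μ₂² = 768.3 / 100.60090 = 7.63711
β₂ ≈ 7.6371

7.6371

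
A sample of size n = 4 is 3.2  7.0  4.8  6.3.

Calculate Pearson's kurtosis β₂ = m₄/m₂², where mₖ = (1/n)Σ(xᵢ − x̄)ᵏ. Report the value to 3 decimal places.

x̄ = 5.3250
Σ(xᵢ − x̄)² = 8.5475 ⇒ m₂ = 2.13688
Σ(xᵢ − x̄)⁴ = 29.2421 ⇒ m₄ = 7.31051
m₂² = 4.56623
β₂ = m₄/m₂² = 7.31051 / 4.56623 ≈ 1.601

1.601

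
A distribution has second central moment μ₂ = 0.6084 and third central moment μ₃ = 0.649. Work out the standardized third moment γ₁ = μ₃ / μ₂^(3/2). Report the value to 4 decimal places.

σ = √μ₂ = √0.6084 = 0.78000
σ³ = μ₂^(3/2) = 0.47455
γ₁ = μ₃/σ³ = 0.649 / 0.47455 ≈ 1.3676

1.3676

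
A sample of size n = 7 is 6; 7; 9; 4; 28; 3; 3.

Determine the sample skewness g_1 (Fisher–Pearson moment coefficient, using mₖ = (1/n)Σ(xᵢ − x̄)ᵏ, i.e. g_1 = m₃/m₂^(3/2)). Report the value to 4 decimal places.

1.7859

x̄ = (6 + 7 + 9 + 4 + 28 + 3 + 3) / 7 = 8.5714
deviations (xᵢ − x̄): -2.5714, -1.5714, 0.4286, -4.5714, 19.4286, -5.5714, -5.5714
Σ(xᵢ − x̄)² = 469.7143 ⇒ m₂ = 469.7143/7 = 67.10204
Σ(xᵢ − x̄)³ = 6871.4694 ⇒ m₃ = 6871.4694/7 = 981.63848
m₂^(3/2) = 67.10204^(1.5) = 549.67197
g_1 = m₃ / m₂^(3/2) = 981.63848 / 549.67197 ≈ 1.7859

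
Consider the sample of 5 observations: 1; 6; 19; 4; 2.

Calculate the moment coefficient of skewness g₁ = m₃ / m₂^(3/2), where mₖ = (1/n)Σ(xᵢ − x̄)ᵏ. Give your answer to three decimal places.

x̄ = (1 + 6 + 19 + 4 + 2) / 5 = 6.4000
deviations (xᵢ − x̄): -5.4000, -0.4000, 12.6000, -2.4000, -4.4000
Σ(xᵢ − x̄)² = 213.2000 ⇒ m₂ = 213.2000/5 = 42.64000
Σ(xᵢ − x̄)³ = 1743.8400 ⇒ m₃ = 1743.8400/5 = 348.76800
m₂^(3/2) = 42.64000^(1.5) = 278.43626
g₁ = m₃ / m₂^(3/2) = 348.76800 / 278.43626 ≈ 1.253

1.253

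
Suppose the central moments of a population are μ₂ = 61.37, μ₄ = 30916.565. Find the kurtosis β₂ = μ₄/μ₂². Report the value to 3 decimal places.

8.209

μ₂² = 61.37² = 3766.27690
μ₄/μ₂² = 30916.565 / 3766.27690 = 8.20879
β₂ ≈ 8.209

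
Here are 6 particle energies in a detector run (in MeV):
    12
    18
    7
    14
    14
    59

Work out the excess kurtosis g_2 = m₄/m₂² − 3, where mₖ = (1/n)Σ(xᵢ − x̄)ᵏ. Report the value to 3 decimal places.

0.960

x̄ = 20.6667
Σ(xᵢ − x̄)² = 1827.3333 ⇒ m₂ = 304.55556
Σ(xᵢ − x̄)⁴ = 2203795.7778 ⇒ m₄ = 367299.29630
m₂² = 92754.08642
g_2 = m₄/m₂² − 3 = 3.95993 − 3 ≈ 0.960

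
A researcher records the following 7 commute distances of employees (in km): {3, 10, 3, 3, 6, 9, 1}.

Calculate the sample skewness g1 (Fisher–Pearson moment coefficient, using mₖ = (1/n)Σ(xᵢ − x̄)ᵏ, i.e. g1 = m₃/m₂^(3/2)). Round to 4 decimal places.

x̄ = (3 + 10 + 3 + 3 + 6 + 9 + 1) / 7 = 5.0000
deviations (xᵢ − x̄): -2.0000, 5.0000, -2.0000, -2.0000, 1.0000, 4.0000, -4.0000
Σ(xᵢ − x̄)² = 70.0000 ⇒ m₂ = 70.0000/7 = 10.00000
Σ(xᵢ − x̄)³ = 102.0000 ⇒ m₃ = 102.0000/7 = 14.57143
m₂^(3/2) = 10.00000^(1.5) = 31.62278
g1 = m₃ / m₂^(3/2) = 14.57143 / 31.62278 ≈ 0.4608

0.4608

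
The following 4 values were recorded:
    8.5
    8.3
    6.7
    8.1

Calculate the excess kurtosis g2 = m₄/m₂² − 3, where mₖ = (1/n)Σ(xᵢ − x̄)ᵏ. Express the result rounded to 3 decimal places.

-0.770

x̄ = 7.9000
Σ(xᵢ − x̄)² = 2.0000 ⇒ m₂ = 0.50000
Σ(xᵢ − x̄)⁴ = 2.2304 ⇒ m₄ = 0.55760
m₂² = 0.25000
g2 = m₄/m₂² − 3 = 2.23040 − 3 ≈ -0.770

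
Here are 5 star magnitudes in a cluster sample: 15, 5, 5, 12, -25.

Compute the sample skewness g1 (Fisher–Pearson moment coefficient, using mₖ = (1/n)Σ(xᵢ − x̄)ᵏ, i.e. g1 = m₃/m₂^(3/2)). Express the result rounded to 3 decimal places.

-1.220

x̄ = (15 + 5 + 5 + 12 - 25) / 5 = 2.4000
deviations (xᵢ − x̄): 12.6000, 2.6000, 2.6000, 9.6000, -27.4000
Σ(xᵢ − x̄)² = 1015.2000 ⇒ m₂ = 1015.2000/5 = 203.04000
Σ(xᵢ − x̄)³ = -17650.5600 ⇒ m₃ = -17650.5600/5 = -3530.11200
m₂^(3/2) = 203.04000^(1.5) = 2893.15970
g1 = m₃ / m₂^(3/2) = -3530.11200 / 2893.15970 ≈ -1.220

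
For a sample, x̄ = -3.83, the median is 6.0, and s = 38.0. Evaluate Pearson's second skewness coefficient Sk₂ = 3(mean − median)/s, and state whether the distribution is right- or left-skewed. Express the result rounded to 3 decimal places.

-0.776, left-skewed

Sk₂ = 3(-3.83 − 6.0) / 38.0 = 3 × -9.8300 / 38.0
    = -29.4900 / 38.0 ≈ -0.776
Sk₂ < 0 ⇒ mean < median ⇒ left-skewed (negative skew).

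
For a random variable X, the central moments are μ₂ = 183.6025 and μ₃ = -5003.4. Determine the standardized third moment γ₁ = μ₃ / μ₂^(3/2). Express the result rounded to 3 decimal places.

σ = √μ₂ = √183.6025 = 13.55000
σ³ = μ₂^(3/2) = 2487.81387
γ₁ = μ₃/σ³ = -5003.4 / 2487.81387 ≈ -2.011

-2.011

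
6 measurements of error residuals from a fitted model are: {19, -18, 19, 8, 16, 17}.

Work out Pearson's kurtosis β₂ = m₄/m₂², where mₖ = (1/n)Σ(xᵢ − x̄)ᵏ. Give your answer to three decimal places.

3.614

x̄ = 10.1667
Σ(xᵢ − x̄)² = 1034.8333 ⇒ m₂ = 172.47222
Σ(xᵢ − x̄)⁴ = 644958.8194 ⇒ m₄ = 107493.13657
m₂² = 29746.66744
β₂ = m₄/m₂² = 107493.13657 / 29746.66744 ≈ 3.614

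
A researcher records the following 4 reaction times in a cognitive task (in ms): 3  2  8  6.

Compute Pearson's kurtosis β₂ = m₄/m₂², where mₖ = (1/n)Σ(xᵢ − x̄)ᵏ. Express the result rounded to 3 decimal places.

x̄ = 4.7500
Σ(xᵢ − x̄)² = 22.7500 ⇒ m₂ = 5.68750
Σ(xᵢ − x̄)⁴ = 180.5781 ⇒ m₄ = 45.14453
m₂² = 32.34766
β₂ = m₄/m₂² = 45.14453 / 32.34766 ≈ 1.396

1.396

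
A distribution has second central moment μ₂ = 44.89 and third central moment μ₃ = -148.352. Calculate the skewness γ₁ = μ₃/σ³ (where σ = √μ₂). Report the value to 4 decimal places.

-0.4933

σ = √μ₂ = √44.89 = 6.70000
σ³ = μ₂^(3/2) = 300.76300
γ₁ = μ₃/σ³ = -148.352 / 300.76300 ≈ -0.4933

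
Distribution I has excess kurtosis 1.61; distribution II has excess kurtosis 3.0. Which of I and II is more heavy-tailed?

II

Higher excess kurtosis ⇒ heavier tails relative to the normal distribution.
1.61 vs 3.0: the larger is 3.0, so II has heavier tails.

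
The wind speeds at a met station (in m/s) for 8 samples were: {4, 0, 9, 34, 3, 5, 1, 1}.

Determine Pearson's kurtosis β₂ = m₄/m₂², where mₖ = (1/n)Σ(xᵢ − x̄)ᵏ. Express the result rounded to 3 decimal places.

x̄ = 7.1250
Σ(xᵢ − x̄)² = 882.8750 ⇒ m₂ = 110.35938
Σ(xᵢ − x̄)⁴ = 527477.2754 ⇒ m₄ = 65934.65942
m₂² = 12179.19165
β₂ = m₄/m₂² = 65934.65942 / 12179.19165 ≈ 5.414

5.414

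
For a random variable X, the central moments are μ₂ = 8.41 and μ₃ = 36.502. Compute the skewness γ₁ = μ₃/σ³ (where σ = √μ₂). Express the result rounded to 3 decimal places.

σ = √μ₂ = √8.41 = 2.90000
σ³ = μ₂^(3/2) = 24.38900
γ₁ = μ₃/σ³ = 36.502 / 24.38900 ≈ 1.497

1.497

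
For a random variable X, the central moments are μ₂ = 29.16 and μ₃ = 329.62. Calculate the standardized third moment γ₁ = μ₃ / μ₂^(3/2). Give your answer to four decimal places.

σ = √μ₂ = √29.16 = 5.40000
σ³ = μ₂^(3/2) = 157.46400
γ₁ = μ₃/σ³ = 329.62 / 157.46400 ≈ 2.0933

2.0933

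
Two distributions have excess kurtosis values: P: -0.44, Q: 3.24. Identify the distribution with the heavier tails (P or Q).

Higher excess kurtosis ⇒ heavier tails relative to the normal distribution.
-0.44 vs 3.24: the larger is 3.24, so Q has heavier tails. (Q is leptokurtic — heavier-than-normal tails; the other is platykurtic.)

Q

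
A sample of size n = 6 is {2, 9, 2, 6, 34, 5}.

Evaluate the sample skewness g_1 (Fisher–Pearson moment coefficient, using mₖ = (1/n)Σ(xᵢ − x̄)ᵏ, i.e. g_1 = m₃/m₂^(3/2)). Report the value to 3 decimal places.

x̄ = (2 + 9 + 2 + 6 + 34 + 5) / 6 = 9.6667
deviations (xᵢ − x̄): -7.6667, -0.6667, -7.6667, -3.6667, 24.3333, -4.6667
Σ(xᵢ − x̄)² = 745.3333 ⇒ m₂ = 745.3333/6 = 124.22222
Σ(xᵢ − x̄)³ = 13355.5556 ⇒ m₃ = 13355.5556/6 = 2225.92593
m₂^(3/2) = 124.22222^(1.5) = 1384.51907
g_1 = m₃ / m₂^(3/2) = 2225.92593 / 1384.51907 ≈ 1.608

1.608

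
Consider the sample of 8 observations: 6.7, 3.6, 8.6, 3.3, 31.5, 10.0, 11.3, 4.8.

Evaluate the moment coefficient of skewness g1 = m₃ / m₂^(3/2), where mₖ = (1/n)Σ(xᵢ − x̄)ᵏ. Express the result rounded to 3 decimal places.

1.826

x̄ = (6.7 + 3.6 + 8.6 + 3.3 + 31.5 + 10.0 + 11.3 + 4.8) / 8 = 9.9750
deviations (xᵢ − x̄): -3.2750, -6.3750, -1.3750, -6.6750, 21.5250, 0.0250, 1.3250, -5.1750
Σ(xᵢ − x̄)² = 589.6750 ⇒ m₂ = 589.6750/8 = 73.70937
Σ(xᵢ − x̄)³ = 9242.6017 ⇒ m₃ = 9242.6017/8 = 1155.32522
m₂^(3/2) = 73.70937^(1.5) = 632.82568
g1 = m₃ / m₂^(3/2) = 1155.32522 / 632.82568 ≈ 1.826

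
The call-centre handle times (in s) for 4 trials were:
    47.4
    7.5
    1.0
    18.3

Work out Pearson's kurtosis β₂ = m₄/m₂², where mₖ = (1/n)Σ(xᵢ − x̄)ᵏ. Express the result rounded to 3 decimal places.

2.014

x̄ = 18.5500
Σ(xᵢ − x̄)² = 1262.4900 ⇒ m₂ = 315.62250
Σ(xᵢ − x̄)⁴ = 802535.3084 ⇒ m₄ = 200633.82711
m₂² = 99617.56251
β₂ = m₄/m₂² = 200633.82711 / 99617.56251 ≈ 2.014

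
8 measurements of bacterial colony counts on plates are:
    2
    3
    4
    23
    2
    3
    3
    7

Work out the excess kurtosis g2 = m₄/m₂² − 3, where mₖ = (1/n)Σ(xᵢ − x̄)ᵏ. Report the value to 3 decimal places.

x̄ = 5.8750
Σ(xᵢ − x̄)² = 352.8750 ⇒ m₂ = 44.10938
Σ(xᵢ − x̄)⁴ = 86674.5879 ⇒ m₄ = 10834.32349
m₂² = 1945.63696
g2 = m₄/m₂² − 3 = 5.56852 − 3 ≈ 2.569

2.569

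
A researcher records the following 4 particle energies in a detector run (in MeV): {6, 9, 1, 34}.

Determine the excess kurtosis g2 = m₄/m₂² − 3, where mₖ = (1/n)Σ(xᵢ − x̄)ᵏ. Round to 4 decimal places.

-0.7863

x̄ = 12.5000
Σ(xᵢ − x̄)² = 649.0000 ⇒ m₂ = 162.25000
Σ(xᵢ − x̄)⁴ = 233100.2500 ⇒ m₄ = 58275.06250
m₂² = 26325.06250
g2 = m₄/m₂² − 3 = 2.21367 − 3 ≈ -0.7863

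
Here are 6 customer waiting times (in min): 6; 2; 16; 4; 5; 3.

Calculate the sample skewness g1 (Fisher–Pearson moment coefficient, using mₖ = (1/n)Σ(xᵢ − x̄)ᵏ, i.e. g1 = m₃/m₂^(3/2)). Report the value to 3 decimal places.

x̄ = (6 + 2 + 16 + 4 + 5 + 3) / 6 = 6.0000
deviations (xᵢ − x̄): 0.0000, -4.0000, 10.0000, -2.0000, -1.0000, -3.0000
Σ(xᵢ − x̄)² = 130.0000 ⇒ m₂ = 130.0000/6 = 21.66667
Σ(xᵢ − x̄)³ = 900.0000 ⇒ m₃ = 900.0000/6 = 150.00000
m₂^(3/2) = 21.66667^(1.5) = 100.85284
g1 = m₃ / m₂^(3/2) = 150.00000 / 100.85284 ≈ 1.487

1.487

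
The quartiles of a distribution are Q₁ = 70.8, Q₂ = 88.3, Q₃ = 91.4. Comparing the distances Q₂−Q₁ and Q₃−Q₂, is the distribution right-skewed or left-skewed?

Q₂ − Q₁ = 17.5;  Q₃ − Q₂ = 3.1
Q₂ − Q₁ > Q₃ − Q₂ ⇒ the lower half is more spread out ⇒ left-skewed.

left-skewed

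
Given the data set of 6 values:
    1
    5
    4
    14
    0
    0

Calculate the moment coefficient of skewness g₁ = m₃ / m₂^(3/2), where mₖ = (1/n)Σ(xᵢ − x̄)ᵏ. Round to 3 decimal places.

x̄ = (1 + 5 + 4 + 14 + 0 + 0) / 6 = 4.0000
deviations (xᵢ − x̄): -3.0000, 1.0000, 0.0000, 10.0000, -4.0000, -4.0000
Σ(xᵢ − x̄)² = 142.0000 ⇒ m₂ = 142.0000/6 = 23.66667
Σ(xᵢ − x̄)³ = 846.0000 ⇒ m₃ = 846.0000/6 = 141.00000
m₂^(3/2) = 23.66667^(1.5) = 115.13454
g₁ = m₃ / m₂^(3/2) = 141.00000 / 115.13454 ≈ 1.225

1.225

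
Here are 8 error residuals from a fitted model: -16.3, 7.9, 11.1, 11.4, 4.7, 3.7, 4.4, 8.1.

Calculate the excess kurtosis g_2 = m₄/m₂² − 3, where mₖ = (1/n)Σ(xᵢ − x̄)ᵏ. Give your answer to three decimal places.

1.980

x̄ = 4.3750
Σ(xᵢ − x̄)² = 548.8950 ⇒ m₂ = 68.61188
Σ(xᵢ − x̄)⁴ = 187546.3006 ⇒ m₄ = 23443.28757
m₂² = 4707.58939
g_2 = m₄/m₂² − 3 = 4.97989 − 3 ≈ 1.980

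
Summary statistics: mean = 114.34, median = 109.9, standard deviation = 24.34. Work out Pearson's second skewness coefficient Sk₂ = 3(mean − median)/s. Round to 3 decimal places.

Sk₂ = 3(114.34 − 109.9) / 24.34 = 3 × 4.4400 / 24.34
    = 13.3200 / 24.34 ≈ 0.547

0.547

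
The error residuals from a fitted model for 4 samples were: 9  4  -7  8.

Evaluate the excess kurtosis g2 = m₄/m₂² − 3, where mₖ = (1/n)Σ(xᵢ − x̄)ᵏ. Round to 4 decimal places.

-0.9198

x̄ = 3.5000
Σ(xᵢ − x̄)² = 161.0000 ⇒ m₂ = 40.25000
Σ(xᵢ − x̄)⁴ = 13480.2500 ⇒ m₄ = 3370.06250
m₂² = 1620.06250
g2 = m₄/m₂² − 3 = 2.08021 − 3 ≈ -0.9198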